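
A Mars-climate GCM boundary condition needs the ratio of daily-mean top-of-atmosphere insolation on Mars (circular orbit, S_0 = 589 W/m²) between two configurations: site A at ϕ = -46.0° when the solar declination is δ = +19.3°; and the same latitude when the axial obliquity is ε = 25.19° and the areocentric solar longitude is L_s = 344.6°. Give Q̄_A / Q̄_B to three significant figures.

— Configuration A (ϕ=-46.0°):
cos h₀ = −tan(-46.0°) tan(+19.300°) = 0.3626, h₀ = 1.1997 rad.
Bracket: h₀ sin ϕ sin δ + cos ϕ cos δ sin h₀ = 1.1997×-0.71934×0.33051 + 0.69466×0.94380×0.93193 = -0.285228 + 0.610992 = 0.325764.
Q̄ = (S_0/π) × [bracket] = (589/π) × 0.325764 = 61.076 W/m².
— Configuration B (ϕ=-46.0°):
sin δ = sin 25.19° × sin 344.6° = -0.11303, so δ = -6.490°.
cos h₀ = −tan(-46.0°) tan(-6.490°) = -0.1178, h₀ = 1.6889 rad.
Bracket: h₀ sin ϕ sin δ + cos ϕ cos δ sin h₀ = 1.6889×-0.71934×-0.11303 + 0.69466×0.99359×0.99304 = 0.137319 + 0.685403 = 0.822722.
Q̄ = (S_0/π) × [bracket] = (589/π) × 0.822722 = 154.25 W/m².
Ratio Q̄_A / Q̄_B = 61.076 / 154.25 = 0.3960.

Q̄_A / Q̄_B ≈ 0.396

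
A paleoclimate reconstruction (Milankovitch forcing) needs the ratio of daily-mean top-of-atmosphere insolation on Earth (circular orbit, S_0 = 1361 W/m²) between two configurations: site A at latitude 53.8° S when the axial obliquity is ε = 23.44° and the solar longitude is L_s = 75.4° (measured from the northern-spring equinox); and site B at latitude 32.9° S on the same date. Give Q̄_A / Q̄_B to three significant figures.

Q̄_A / Q̄_B ≈ 0.312

— Configuration A (ϕ=-53.8°):
Solar declination: sin δ = sin ε · sin L_s = sin 23.44° × sin 75.4° = 0.38494, so δ = +22.640°.
cos h₀ = −tan(-53.8°) tan(+22.640°) = 0.5699, h₀ = 0.9644 rad.
Bracket: h₀ sin ϕ sin δ + cos ϕ cos δ sin h₀ = 0.9644×-0.80696×0.38494 + 0.59061×0.92294×0.82173 = -0.299573 + 0.447923 = 0.148350.
Q̄ = (S_0/π) × [bracket] = (1361/π) × 0.148350 = 64.268 W/m².
— Configuration B (ϕ=-32.9°):
cos h₀ = −tan(-32.9°) tan(+22.640°) = 0.2698, h₀ = 1.2976 rad.
Bracket: h₀ sin ϕ sin δ + cos ϕ cos δ sin h₀ = 1.2976×-0.54317×0.38494 + 0.83962×0.92294×0.96291 = -0.271312 + 0.746177 = 0.474865.
Q̄ = (S_0/π) × [bracket] = (1361/π) × 0.474865 = 205.72 W/m².
Ratio Q̄_A / Q̄_B = 64.268 / 205.72 = 0.3124.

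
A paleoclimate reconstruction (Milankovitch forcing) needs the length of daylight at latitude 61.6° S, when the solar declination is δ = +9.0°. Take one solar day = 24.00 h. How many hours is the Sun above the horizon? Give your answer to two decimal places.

cos h₀ = −tan ϕ · tan δ = −tan(-61.6°) × tan(+9.000°) = 0.2929, so h₀ = 1.2735 rad = 72.97°.
Daylight = 2h₀/(2π) × 24.00 h = (1.2735/π) × 24.00 = 9.73 h.

9.73 h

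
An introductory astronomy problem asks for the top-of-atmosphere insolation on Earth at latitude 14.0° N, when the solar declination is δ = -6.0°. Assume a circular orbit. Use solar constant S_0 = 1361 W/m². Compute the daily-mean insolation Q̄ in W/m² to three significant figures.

cos h₀ = −tan(+14.0°) tan(-6.000°) = 0.0262, h₀ = 1.5446 rad.
Bracket: h₀ sin ϕ sin δ + cos ϕ cos δ sin h₀ = 1.5446×0.24192×-0.10453 + 0.97030×0.99452×0.99966 = -0.039060 + 0.964655 = 0.925595.
Q̄ = (S_0/π) × [bracket] = (1361/π) × 0.925595 = 401.0 W/m².

Q̄ ≈ 401 W/m²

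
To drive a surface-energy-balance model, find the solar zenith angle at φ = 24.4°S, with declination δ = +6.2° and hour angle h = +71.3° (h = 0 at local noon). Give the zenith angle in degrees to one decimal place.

cos θ_z = sin φ sin δ + cos φ cos δ cos h = -0.044615 + 0.290269 = 0.245654.
θ_z = arccos(0.245654) = 75.8°.

θ_z = 75.8°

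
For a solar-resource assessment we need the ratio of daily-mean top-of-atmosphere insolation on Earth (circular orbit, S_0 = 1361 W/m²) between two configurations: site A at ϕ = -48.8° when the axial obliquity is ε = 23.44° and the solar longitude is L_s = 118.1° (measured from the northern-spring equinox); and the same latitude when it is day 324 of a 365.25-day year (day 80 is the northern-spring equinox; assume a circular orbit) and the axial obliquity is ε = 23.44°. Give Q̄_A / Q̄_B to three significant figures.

Q̄_A / Q̄_B ≈ 0.240

— Configuration A (ϕ=-48.8°):
Solar declination: sin δ = sin ε · sin L_s = sin 23.44° × sin 118.1° = 0.35090, so δ = +20.542°.
cos h₀ = −tan(-48.8°) tan(+20.542°) = 0.4280, h₀ = 1.1285 rad.
Bracket: h₀ sin ϕ sin δ + cos ϕ cos δ sin h₀ = 1.1285×-0.75241×0.35090 + 0.65869×0.93641×0.90376 = -0.297947 + 0.557443 = 0.259496.
Q̄ = (S_0/π) × [bracket] = (1361/π) × 0.259496 = 112.42 W/m².
— Configuration B (ϕ=-48.8°):
Solar longitude: L_s = 360° × (324 − 80)/365.25 = 240.493°.
sin δ = sin 23.44° × sin 240.493° = -0.34619, so δ = -20.255°.
cos h₀ = −tan(-48.8°) tan(-20.255°) = -0.4215, h₀ = 2.0059 rad.
Bracket: h₀ sin ϕ sin δ + cos ϕ cos δ sin h₀ = 2.0059×-0.75241×-0.34619 + 0.65869×0.93816×0.90682 = 0.522490 + 0.560375 = 1.082865.
Q̄ = (S_0/π) × [bracket] = (1361/π) × 1.082865 = 469.12 W/m².
Ratio Q̄_A / Q̄_B = 112.42 / 469.12 = 0.2396.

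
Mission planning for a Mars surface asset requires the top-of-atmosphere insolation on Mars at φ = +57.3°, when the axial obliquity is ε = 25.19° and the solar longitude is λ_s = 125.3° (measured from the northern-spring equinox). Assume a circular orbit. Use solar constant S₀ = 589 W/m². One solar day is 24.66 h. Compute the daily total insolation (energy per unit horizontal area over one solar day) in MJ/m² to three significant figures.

17.5 MJ/m²

Solar declination: sin δ = sin ε · sin λ_s = sin 25.19° × sin 125.3° = 0.34737, so δ = +20.326°.
cos H₀ = −tan(+57.3°) tan(+20.326°) = -0.5770, H₀ = 2.1859 rad.
Bracket: H₀ sin φ sin δ + cos φ cos δ sin H₀ = 2.1859×0.84151×0.34737 + 0.54024×0.93773×0.81674 = 0.638972 + 0.413760 = 1.052732.
Q̄ = (S₀/π) × [bracket] = (589/π) × 1.052732 = 197.37 W/m².
Daily total = Q̄ × 24.66 h × 3600 s/h = 197.37 × 24.66 × 3600 / 10⁶ = 17.52 MJ/m².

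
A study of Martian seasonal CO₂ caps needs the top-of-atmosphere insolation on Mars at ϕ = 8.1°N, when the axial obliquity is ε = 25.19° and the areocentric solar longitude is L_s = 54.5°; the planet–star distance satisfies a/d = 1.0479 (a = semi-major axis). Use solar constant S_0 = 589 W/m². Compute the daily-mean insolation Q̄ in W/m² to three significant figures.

sin δ = sin 25.19° × sin 54.5° = 0.34650, so δ = +20.274°.
cos h₀ = −tan(+8.1°) tan(+20.274°) = -0.0526, h₀ = 1.6234 rad.
Bracket: h₀ sin ϕ sin δ + cos ϕ cos δ sin h₀ = 1.6234×0.14090×0.34650 + 0.99002×0.93805×0.99862 = 0.079257 + 0.927407 = 1.006664.
Inverse-square distance factor (a/d)² = 1.0479² = 1.098094.
Q̄ = (S_0/π) × 1.098094 × [bracket] = (589/π) × 1.098094 × 1.006664 = 207.2 W/m².

Q̄ ≈ 207 W/m²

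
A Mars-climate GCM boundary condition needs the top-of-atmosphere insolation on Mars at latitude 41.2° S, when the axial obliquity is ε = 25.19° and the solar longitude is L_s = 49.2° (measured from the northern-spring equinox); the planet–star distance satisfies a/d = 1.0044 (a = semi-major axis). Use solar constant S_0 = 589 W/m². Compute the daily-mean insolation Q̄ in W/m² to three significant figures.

Solar declination: sin δ = sin ε · sin L_s = sin 25.19° × sin 49.2° = 0.32219, so δ = +18.796°.
cos h₀ = −tan(-41.2°) tan(+18.796°) = 0.2979, h₀ = 1.2683 rad.
Bracket: h₀ sin ϕ sin δ + cos ϕ cos δ sin h₀ = 1.2683×-0.65869×0.32219 + 0.75241×0.94667×0.95458 = -0.269163 + 0.679932 = 0.410769.
Inverse-square distance factor (a/d)² = 1.0044² = 1.008819.
Q̄ = (S_0/π) × 1.008819 × [bracket] = (589/π) × 1.008819 × 0.410769 = 77.69 W/m².

Q̄ ≈ 77.7 W/m²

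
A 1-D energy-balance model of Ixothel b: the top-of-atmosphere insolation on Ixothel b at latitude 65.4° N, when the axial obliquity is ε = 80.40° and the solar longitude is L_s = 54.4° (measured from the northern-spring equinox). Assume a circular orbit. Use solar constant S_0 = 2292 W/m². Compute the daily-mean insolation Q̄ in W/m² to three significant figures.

Q̄ ≈ 1.67e+03 W/m²

Solar declination: sin δ = sin ε · sin L_s = sin 80.40° × sin 54.4° = 0.80171, so δ = +53.294°.
cos h₀ = −tan(+65.4°) tan(+53.294°) = -2.9297 ≤ −1 ⇒ polar day, h₀ = π.
Bracket: h₀ sin ϕ sin δ + cos ϕ cos δ sin h₀ = 3.1416×0.90924×0.80171 + 0.41628×0.59771×0.00000 = 2.290059 + 0.000000 = 2.290059.
Q̄ = (S_0/π) × [bracket] = (2292/π) × 2.290059 = 1671 W/m².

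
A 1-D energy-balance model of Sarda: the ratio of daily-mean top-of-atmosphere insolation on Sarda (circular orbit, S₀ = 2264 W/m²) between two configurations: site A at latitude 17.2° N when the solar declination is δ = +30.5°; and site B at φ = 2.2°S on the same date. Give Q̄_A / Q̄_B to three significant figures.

Q̄_A / Q̄_B ≈ 1.29

— Configuration A (φ=+17.2°):
cos H₀ = −tan(+17.2°) tan(+30.500°) = -0.1823, H₀ = 1.7542 rad.
Bracket: H₀ sin φ sin δ + cos φ cos δ sin H₀ = 1.7542×0.29571×0.50754 + 0.95528×0.86163×0.98324 = 0.263278 + 0.809303 = 1.072581.
Q̄ = (S₀/π) × [bracket] = (2264/π) × 1.072581 = 772.96 W/m².
— Configuration B (φ=-2.2°):
cos H₀ = −tan(-2.2°) tan(+30.500°) = 0.0226, H₀ = 1.5482 rad.
Bracket: H₀ sin φ sin δ + cos φ cos δ sin H₀ = 1.5482×-0.03839×0.50754 + 0.99926×0.86163×0.99974 = -0.030166 + 0.860769 = 0.830603.
Q̄ = (S₀/π) × [bracket] = (2264/π) × 0.830603 = 598.58 W/m².
Ratio Q̄_A / Q̄_B = 772.96 / 598.58 = 1.291.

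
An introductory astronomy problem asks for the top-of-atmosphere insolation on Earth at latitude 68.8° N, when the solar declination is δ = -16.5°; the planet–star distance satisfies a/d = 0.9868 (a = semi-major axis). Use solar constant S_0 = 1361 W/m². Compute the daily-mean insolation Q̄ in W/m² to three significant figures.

Q̄ ≈ 16.0 W/m²

cos h₀ = −tan(+68.8°) tan(-16.500°) = 0.7637, h₀ = 0.7018 rad.
Bracket: h₀ sin ϕ sin δ + cos ϕ cos δ sin h₀ = 0.7018×0.93232×-0.28402 + 0.36162×0.95882×0.64559 = -0.185835 + 0.223844 = 0.038009.
Inverse-square distance factor (a/d)² = 0.9868² = 0.973774.
Q̄ = (S_0/π) × 0.973774 × [bracket] = (1361/π) × 0.973774 × 0.038009 = 16.03 W/m².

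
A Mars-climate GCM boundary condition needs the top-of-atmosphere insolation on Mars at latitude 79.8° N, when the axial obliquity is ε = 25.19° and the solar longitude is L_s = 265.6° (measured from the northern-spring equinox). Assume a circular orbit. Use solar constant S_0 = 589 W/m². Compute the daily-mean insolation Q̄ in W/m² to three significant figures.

Q̄ ≈ 0.00 W/m²

Solar declination: sin δ = sin ε · sin L_s = sin 25.19° × sin 265.6° = -0.42437, so δ = -25.111°.
cos h₀ = −tan(+79.8°) tan(-25.111°) = 2.6047 ≥ 1 ⇒ polar night, h₀ = 0 and Q̄ = 0.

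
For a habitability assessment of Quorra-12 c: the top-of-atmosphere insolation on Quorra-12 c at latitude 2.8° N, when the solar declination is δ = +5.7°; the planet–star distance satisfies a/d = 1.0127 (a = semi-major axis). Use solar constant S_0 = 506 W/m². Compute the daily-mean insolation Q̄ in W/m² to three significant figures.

Q̄ ≈ 165 W/m²

cos h₀ = −tan(+2.8°) tan(+5.700°) = -0.0049, h₀ = 1.5757 rad.
Bracket: h₀ sin ϕ sin δ + cos ϕ cos δ sin h₀ = 1.5757×0.04885×0.09932 + 0.99881×0.99506×0.99999 = 0.007645 + 0.993866 = 1.001511.
Inverse-square distance factor (a/d)² = 1.0127² = 1.025561.
Q̄ = (S_0/π) × 1.025561 × [bracket] = (506/π) × 1.025561 × 1.001511 = 165.4 W/m².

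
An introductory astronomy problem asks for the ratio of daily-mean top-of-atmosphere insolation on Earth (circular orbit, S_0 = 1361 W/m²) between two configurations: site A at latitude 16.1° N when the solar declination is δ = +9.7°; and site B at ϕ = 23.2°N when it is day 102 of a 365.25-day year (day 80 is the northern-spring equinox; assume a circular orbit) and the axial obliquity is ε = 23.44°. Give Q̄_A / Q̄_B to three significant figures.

— Configuration A (ϕ=+16.1°):
cos h₀ = −tan(+16.1°) tan(+9.700°) = -0.0493, h₀ = 1.6202 rad.
Bracket: h₀ sin ϕ sin δ + cos ϕ cos δ sin h₀ = 1.6202×0.27731×0.16849 + 0.96078×0.98570×0.99878 = 0.075702 + 0.945885 = 1.021587.
Q̄ = (S_0/π) × [bracket] = (1361/π) × 1.021587 = 442.57 W/m².
— Configuration B (ϕ=+23.2°):
Solar longitude: L_s = 360° × (102 − 80)/365.25 = 21.684°.
sin δ = sin 23.44° × sin 21.684° = 0.14698, so δ = +8.452°.
cos h₀ = −tan(+23.2°) tan(+8.452°) = -0.0637, h₀ = 1.6345 rad.
Bracket: h₀ sin ϕ sin δ + cos ϕ cos δ sin h₀ = 1.6345×0.39394×0.14698 + 0.91914×0.98914×0.99797 = 0.094640 + 0.907313 = 1.001953.
Q̄ = (S_0/π) × [bracket] = (1361/π) × 1.001953 = 434.07 W/m².
Ratio Q̄_A / Q̄_B = 442.57 / 434.07 = 1.020.

Q̄_A / Q̄_B ≈ 1.02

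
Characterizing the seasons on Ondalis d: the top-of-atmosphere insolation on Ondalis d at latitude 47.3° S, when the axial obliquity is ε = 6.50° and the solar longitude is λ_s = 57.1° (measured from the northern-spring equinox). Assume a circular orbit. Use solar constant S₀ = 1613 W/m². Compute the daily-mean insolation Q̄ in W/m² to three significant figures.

Q̄ ≈ 292 W/m²

Solar declination: sin δ = sin ε · sin λ_s = sin 6.50° × sin 57.1° = 0.09505, so δ = +5.454°.
cos H₀ = −tan(-47.3°) tan(+5.454°) = 0.1035, H₀ = 1.4671 rad.
Bracket: H₀ sin φ sin δ + cos φ cos δ sin H₀ = 1.4671×-0.73491×0.09505 + 0.67816×0.99547×0.99463 = -0.102482 + 0.671463 = 0.568981.
Q̄ = (S₀/π) × [bracket] = (1613/π) × 0.568981 = 292.1 W/m².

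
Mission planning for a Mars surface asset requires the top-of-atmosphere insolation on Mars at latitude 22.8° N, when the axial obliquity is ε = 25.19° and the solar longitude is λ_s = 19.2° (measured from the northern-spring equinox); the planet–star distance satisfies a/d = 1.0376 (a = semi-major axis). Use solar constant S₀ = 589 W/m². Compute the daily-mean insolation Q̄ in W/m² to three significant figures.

Q̄ ≈ 202 W/m²

Solar declination: sin δ = sin ε · sin λ_s = sin 25.19° × sin 19.2° = 0.13997, so δ = +8.046°.
cos H₀ = −tan(+22.8°) tan(+8.046°) = -0.0594, H₀ = 1.6303 rad.
Bracket: H₀ sin φ sin δ + cos φ cos δ sin H₀ = 1.6303×0.38752×0.13997 + 0.92186×0.99016×0.99823 = 0.088429 + 0.911173 = 0.999602.
Inverse-square distance factor (a/d)² = 1.0376² = 1.076614.
Q̄ = (S₀/π) × 1.076614 × [bracket] = (589/π) × 1.076614 × 0.999602 = 201.8 W/m².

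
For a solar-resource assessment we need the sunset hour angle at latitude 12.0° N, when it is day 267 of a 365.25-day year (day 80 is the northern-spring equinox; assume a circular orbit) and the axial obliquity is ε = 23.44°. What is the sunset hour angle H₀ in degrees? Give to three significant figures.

H₀ = 89.6°

Solar longitude: λ_s = 360° × (267 − 80)/365.25 = 184.312°.
sin δ = sin 23.44° × sin 184.312° = -0.02991, so δ = -1.714°.
cos H₀ = −tan φ · tan δ = −tan(+12.0°) × tan(-1.714°) = 0.0064, so H₀ = 1.5644 rad = 89.64°.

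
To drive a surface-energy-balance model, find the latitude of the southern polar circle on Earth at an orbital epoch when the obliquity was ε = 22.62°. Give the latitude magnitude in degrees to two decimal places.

The polar circle is the lowest latitude that experiences at least one full rotation of continuous darkness at the northern-summer solstice; it lies at |φ| = 90° − ε = 90° − 22.62° = 67.38°.

67.38°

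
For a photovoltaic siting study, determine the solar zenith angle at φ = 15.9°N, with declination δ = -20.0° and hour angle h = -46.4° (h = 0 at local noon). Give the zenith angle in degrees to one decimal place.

θ_z = 58.0°

cos θ_z = sin φ sin δ + cos φ cos δ cos h = -0.093700 + 0.623238 = 0.529538.
θ_z = arccos(0.529538) = 58.0°.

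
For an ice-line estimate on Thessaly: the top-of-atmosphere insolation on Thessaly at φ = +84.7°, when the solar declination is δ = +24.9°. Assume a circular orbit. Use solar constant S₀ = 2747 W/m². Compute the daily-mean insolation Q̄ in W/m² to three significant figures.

Q̄ ≈ 1.15e+03 W/m²

cos H₀ = −tan(+84.7°) tan(+24.900°) = -5.0038 ≤ −1 ⇒ polar day, H₀ = π.
Bracket: H₀ sin φ sin δ + cos φ cos δ sin H₀ = 3.1416×0.99572×0.42104 + 0.09237×0.90704×0.00000 = 1.317078 + 0.000000 = 1.317078.
Q̄ = (S₀/π) × [bracket] = (2747/π) × 1.317078 = 1152 W/m².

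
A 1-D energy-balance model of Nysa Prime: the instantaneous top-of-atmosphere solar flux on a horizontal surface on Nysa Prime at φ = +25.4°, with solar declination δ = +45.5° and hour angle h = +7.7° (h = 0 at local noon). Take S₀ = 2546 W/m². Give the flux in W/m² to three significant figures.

2.38e+03 W/m²

cos θ_z = sin φ sin δ + cos φ cos δ cos h = 0.305938 + 0.627447 = 0.933385.
Flux = S₀ · cos θ_z = 2546 × 0.933385 = 2376 W/m².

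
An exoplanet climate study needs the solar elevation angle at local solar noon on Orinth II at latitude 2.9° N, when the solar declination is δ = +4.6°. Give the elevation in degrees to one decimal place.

88.3°

At local noon the hour angle is zero, so the zenith angle equals |φ − δ| = |+2.9° − (+4.600°)| = 1.700°.
Elevation = 90° − 1.700° = 88.3°.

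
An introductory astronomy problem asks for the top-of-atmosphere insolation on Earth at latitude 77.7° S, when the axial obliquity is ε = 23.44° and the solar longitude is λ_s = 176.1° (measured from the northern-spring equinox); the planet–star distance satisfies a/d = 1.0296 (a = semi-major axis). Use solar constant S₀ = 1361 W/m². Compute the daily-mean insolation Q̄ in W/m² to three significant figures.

Solar declination: sin δ = sin ε · sin λ_s = sin 23.44° × sin 176.1° = 0.02706, so δ = +1.550°.
cos H₀ = −tan(-77.7°) tan(+1.550°) = 0.1241, H₀ = 1.4463 rad.
Bracket: H₀ sin φ sin δ + cos φ cos δ sin H₀ = 1.4463×-0.97705×0.02706 + 0.21303×0.99963×0.99227 = -0.038239 + 0.211305 = 0.173066.
Inverse-square distance factor (a/d)² = 1.0296² = 1.060076.
Q̄ = (S₀/π) × 1.060076 × [bracket] = (1361/π) × 1.060076 × 0.173066 = 79.48 W/m².

Q̄ ≈ 79.5 W/m²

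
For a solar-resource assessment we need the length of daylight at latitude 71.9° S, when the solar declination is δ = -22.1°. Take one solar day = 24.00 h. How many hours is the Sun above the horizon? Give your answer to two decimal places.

24.00 h

Sunrise equation: cos h₀ = −tan ϕ · tan δ = -1.2423 ≤ −1, so the Sun never sets (polar day) and h₀ = π.
Daylight = 2h₀/(2π) × 24.00 h = (3.1416/π) × 24.00 = 24.00 h.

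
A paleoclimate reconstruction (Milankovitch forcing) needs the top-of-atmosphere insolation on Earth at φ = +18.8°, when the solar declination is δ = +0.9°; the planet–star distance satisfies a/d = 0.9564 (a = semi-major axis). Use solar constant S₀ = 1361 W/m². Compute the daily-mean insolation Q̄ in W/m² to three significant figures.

Q̄ ≈ 378 W/m²

cos H₀ = −tan(+18.8°) tan(+0.900°) = -0.0053, H₀ = 1.5761 rad.
Bracket: H₀ sin φ sin δ + cos φ cos δ sin H₀ = 1.5761×0.32227×0.01571 + 0.94665×0.99988×0.99999 = 0.007980 + 0.946527 = 0.954507.
Inverse-square distance factor (a/d)² = 0.9564² = 0.914701.
Q̄ = (S₀/π) × 0.914701 × [bracket] = (1361/π) × 0.914701 × 0.954507 = 378.2 W/m².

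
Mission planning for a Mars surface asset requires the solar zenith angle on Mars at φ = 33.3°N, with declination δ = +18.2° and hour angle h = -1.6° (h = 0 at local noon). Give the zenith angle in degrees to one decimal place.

cos θ_z = sin φ sin δ + cos φ cos δ cos h = 0.171479 + 0.793684 = 0.965163.
θ_z = arccos(0.965163) = 15.2°.

θ_z = 15.2°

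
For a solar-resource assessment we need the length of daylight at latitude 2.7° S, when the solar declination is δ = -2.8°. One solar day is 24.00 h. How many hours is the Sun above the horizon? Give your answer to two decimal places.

12.02 h

cos H₀ = −tan φ · tan δ = −tan(-2.7°) × tan(-2.800°) = -0.0023, so H₀ = 1.5731 rad = 90.13°.
Daylight = 2H₀/(2π) × 24.00 h = (1.5731/π) × 24.00 = 12.02 h.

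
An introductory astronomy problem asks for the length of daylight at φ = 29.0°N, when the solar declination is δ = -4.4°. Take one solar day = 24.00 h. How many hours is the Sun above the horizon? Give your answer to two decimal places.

11.67 h

cos H₀ = −tan φ · tan δ = −tan(+29.0°) × tan(-4.400°) = 0.0427, so H₀ = 1.5281 rad = 87.56°.
Daylight = 2H₀/(2π) × 24.00 h = (1.5281/π) × 24.00 = 11.67 h.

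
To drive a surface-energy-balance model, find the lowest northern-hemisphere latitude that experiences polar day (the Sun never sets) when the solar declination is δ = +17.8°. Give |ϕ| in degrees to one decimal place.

|ϕ| = 72.2°

Polar day requires cos h₀ = −tan ϕ tan δ ≤ −1, i.e. tan ϕ tan δ ≥ 1.
The boundary is |tan ϕ| · |tan δ| = 1, so |ϕ| = 90° − |δ| = 90° − 17.8° = 72.2° in the northern hemisphere.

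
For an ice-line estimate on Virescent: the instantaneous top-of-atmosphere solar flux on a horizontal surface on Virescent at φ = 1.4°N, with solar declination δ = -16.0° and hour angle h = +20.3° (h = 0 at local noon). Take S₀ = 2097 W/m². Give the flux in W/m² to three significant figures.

1.88e+03 W/m²

cos θ_z = sin φ sin δ + cos φ cos δ cos h = -0.006734 + 0.901288 = 0.894554.
Flux = S₀ · cos θ_z = 2097 × 0.894554 = 1876 W/m².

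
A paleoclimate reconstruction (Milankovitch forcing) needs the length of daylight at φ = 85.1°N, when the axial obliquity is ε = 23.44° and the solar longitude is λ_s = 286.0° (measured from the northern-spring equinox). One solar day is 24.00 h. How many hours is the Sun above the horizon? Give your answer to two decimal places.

Solar declination: sin δ = sin ε · sin λ_s = sin 23.44° × sin 286.0° = -0.38238, so δ = -22.481°.
cos H₀ = −tan φ · tan δ = 4.8271 ≥ 1, so the Sun never rises (polar night) and H₀ = 0.
Daylight = 2H₀/(2π) × 24.00 h = (0.0000/π) × 24.00 = 0.00 h.

0.00 h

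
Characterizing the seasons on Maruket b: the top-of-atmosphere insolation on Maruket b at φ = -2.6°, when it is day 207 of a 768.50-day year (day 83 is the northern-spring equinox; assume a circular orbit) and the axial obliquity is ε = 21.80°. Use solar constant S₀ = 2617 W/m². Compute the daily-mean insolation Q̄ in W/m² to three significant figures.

Q̄ ≈ 771 W/m²

Solar longitude: λ_s = 360° × (207 − 83)/768.50 = 58.087°.
sin δ = sin 21.80° × sin 58.087° = 0.31524, so δ = +18.375°.
cos H₀ = −tan(-2.6°) tan(+18.375°) = 0.0151, H₀ = 1.5557 rad.
Bracket: H₀ sin φ sin δ + cos φ cos δ sin H₀ = 1.5557×-0.04536×0.31524 + 0.99897×0.94901×0.99989 = -0.022245 + 0.947928 = 0.925683.
Q̄ = (S₀/π) × [bracket] = (2617/π) × 0.925683 = 771.1 W/m².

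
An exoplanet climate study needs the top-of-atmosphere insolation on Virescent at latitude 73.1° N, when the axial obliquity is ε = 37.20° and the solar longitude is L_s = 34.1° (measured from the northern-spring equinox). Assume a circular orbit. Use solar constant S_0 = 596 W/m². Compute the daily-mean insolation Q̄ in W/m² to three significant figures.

Solar declination: sin δ = sin ε · sin L_s = sin 37.20° × sin 34.1° = 0.33896, so δ = +19.814°.
cos h₀ = −tan(+73.1°) tan(+19.814°) = -1.1859 ≤ −1 ⇒ polar day, h₀ = π.
Bracket: h₀ sin ϕ sin δ + cos ϕ cos δ sin h₀ = 3.1416×0.95681×0.33896 + 0.29070×0.94080×0.00000 = 1.018885 + 0.000000 = 1.018885.
Q̄ = (S_0/π) × [bracket] = (596/π) × 1.018885 = 193.3 W/m².

Q̄ ≈ 193 W/m²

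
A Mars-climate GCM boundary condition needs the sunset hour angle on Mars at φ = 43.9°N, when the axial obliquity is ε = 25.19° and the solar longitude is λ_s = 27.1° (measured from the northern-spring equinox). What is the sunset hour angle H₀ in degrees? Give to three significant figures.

H₀ = 101°

Solar declination: sin δ = sin ε · sin λ_s = sin 25.19° × sin 27.1° = 0.19389, so δ = +11.180°.
cos H₀ = −tan φ · tan δ = −tan(+43.9°) × tan(+11.180°) = -0.1902, so H₀ = 1.7622 rad = 100.96°.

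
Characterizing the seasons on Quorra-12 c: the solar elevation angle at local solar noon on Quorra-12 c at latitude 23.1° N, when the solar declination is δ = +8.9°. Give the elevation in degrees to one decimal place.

75.8°

At local noon the hour angle is zero, so the zenith angle equals |φ − δ| = |+23.1° − (+8.900°)| = 14.200°.
Elevation = 90° − 14.200° = 75.8°.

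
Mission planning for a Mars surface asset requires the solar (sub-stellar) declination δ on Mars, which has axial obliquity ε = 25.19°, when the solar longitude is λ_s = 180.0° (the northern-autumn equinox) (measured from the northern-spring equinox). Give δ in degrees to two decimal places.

δ = +0.00°

sin δ = sin ε · sin λ_s = sin 25.19° × sin 180.0° = 0.000000.
δ = arcsin(0.000000) = +0.00°.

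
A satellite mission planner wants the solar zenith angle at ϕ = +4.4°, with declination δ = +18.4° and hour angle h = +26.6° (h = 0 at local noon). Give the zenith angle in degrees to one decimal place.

cos θ_z = sin ϕ sin δ + cos ϕ cos δ cos h = 0.024216 + 0.845941 = 0.870157.
θ_z = arccos(0.870157) = 29.5°.

θ_z = 29.5°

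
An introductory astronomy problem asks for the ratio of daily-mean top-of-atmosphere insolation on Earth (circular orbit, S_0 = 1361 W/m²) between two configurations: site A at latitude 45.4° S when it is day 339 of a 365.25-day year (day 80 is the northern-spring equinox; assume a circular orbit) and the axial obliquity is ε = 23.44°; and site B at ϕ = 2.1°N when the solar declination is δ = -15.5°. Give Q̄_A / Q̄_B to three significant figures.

— Configuration A (ϕ=-45.4°):
Solar longitude: L_s = 360° × (339 − 80)/365.25 = 255.277°.
sin δ = sin 23.44° × sin 255.277° = -0.38473, so δ = -22.627°.
cos h₀ = −tan(-45.4°) tan(-22.627°) = -0.4227, h₀ = 2.0072 rad.
Bracket: h₀ sin ϕ sin δ + cos ϕ cos δ sin h₀ = 2.0072×-0.71203×-0.38473 + 0.70215×0.92303×0.90628 = 0.549851 + 0.587365 = 1.137216.
Q̄ = (S_0/π) × [bracket] = (1361/π) × 1.137216 = 492.66 W/m².
— Configuration B (ϕ=+2.1°):
cos h₀ = −tan(+2.1°) tan(-15.500°) = 0.0102, h₀ = 1.5606 rad.
Bracket: h₀ sin ϕ sin δ + cos ϕ cos δ sin h₀ = 1.5606×0.03664×-0.26724 + 0.99933×0.96363×0.99995 = -0.015281 + 0.962936 = 0.947655.
Q̄ = (S_0/π) × [bracket] = (1361/π) × 0.947655 = 410.54 W/m².
Ratio Q̄_A / Q̄_B = 492.66 / 410.54 = 1.200.

Q̄_A / Q̄_B ≈ 1.20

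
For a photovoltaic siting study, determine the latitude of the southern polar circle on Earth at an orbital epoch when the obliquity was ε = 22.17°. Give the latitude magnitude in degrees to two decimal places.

The polar circle is the lowest latitude that experiences at least one full rotation of continuous darkness at the northern-summer solstice; it lies at |φ| = 90° − ε = 90° − 22.17° = 67.83°.

67.83°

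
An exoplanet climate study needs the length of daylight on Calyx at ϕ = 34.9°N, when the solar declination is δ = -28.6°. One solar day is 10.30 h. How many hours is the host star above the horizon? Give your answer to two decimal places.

3.87 h

cos h₀ = −tan ϕ · tan δ = −tan(+34.9°) × tan(-28.600°) = 0.3803, so h₀ = 1.1806 rad = 67.64°.
Daylight = 2h₀/(2π) × 10.30 h = (1.1806/π) × 10.30 = 3.87 h.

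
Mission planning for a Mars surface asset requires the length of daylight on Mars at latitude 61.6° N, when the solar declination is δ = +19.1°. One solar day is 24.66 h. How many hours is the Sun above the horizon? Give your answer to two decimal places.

cos H₀ = −tan φ · tan δ = −tan(+61.6°) × tan(+19.100°) = -0.6404, so H₀ = 2.2659 rad = 129.82°.
Daylight = 2H₀/(2π) × 24.66 h = (2.2659/π) × 24.66 = 17.79 h.

17.79 h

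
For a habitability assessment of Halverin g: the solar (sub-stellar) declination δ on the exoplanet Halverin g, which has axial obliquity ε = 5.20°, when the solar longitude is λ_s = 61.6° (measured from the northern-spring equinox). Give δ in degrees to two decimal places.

sin δ = sin ε · sin λ_s = sin 5.20° × sin 61.6° = 0.079725.
δ = arcsin(0.079725) = +4.57°.

δ = +4.57°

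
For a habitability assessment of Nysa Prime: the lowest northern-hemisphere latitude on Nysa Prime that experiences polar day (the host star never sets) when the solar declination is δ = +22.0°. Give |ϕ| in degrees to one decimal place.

Polar day requires cos h₀ = −tan ϕ tan δ ≤ −1, i.e. tan ϕ tan δ ≥ 1.
The boundary is |tan ϕ| · |tan δ| = 1, so |ϕ| = 90° − |δ| = 90° − 22.0° = 68.0° in the northern hemisphere.

|ϕ| = 68.0°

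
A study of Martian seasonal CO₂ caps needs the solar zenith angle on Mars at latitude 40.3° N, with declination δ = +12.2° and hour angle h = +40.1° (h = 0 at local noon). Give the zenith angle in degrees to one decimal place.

cos θ_z = sin φ sin δ + cos φ cos δ cos h = 0.136683 + 0.570206 = 0.706889.
θ_z = arccos(0.706889) = 45.0°.

θ_z = 45.0°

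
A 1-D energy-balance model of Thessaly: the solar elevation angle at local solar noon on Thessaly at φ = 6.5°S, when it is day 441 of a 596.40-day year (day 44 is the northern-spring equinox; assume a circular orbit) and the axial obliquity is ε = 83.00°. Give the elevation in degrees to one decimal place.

37.6°

Solar longitude: λ_s = 360° × (441 − 44)/596.40 = 239.638°.
sin δ = sin 83.00° × sin 239.638° = -0.85642, so δ = -58.917°.
At local noon the hour angle is zero, so the zenith angle equals |φ − δ| = |-6.5° − (-58.917°)| = 52.417°.
Elevation = 90° − 52.417° = 37.6°.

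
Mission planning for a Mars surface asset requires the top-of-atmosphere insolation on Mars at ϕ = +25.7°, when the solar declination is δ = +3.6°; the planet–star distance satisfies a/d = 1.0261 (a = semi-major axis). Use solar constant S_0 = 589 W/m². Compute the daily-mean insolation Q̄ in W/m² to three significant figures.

Q̄ ≈ 186 W/m²

cos h₀ = −tan(+25.7°) tan(+3.600°) = -0.0303, h₀ = 1.6011 rad.
Bracket: h₀ sin ϕ sin δ + cos ϕ cos δ sin h₀ = 1.6011×0.43366×0.06279 + 0.90108×0.99803×0.99954 = 0.043597 + 0.898891 = 0.942488.
Inverse-square distance factor (a/d)² = 1.0261² = 1.052881.
Q̄ = (S_0/π) × 1.052881 × [bracket] = (589/π) × 1.052881 × 0.942488 = 186.0 W/m².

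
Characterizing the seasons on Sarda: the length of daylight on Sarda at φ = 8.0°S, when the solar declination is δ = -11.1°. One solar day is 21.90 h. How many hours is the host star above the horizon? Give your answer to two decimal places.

11.14 h

cos H₀ = −tan φ · tan δ = −tan(-8.0°) × tan(-11.100°) = -0.0276, so H₀ = 1.5984 rad = 91.58°.
Daylight = 2H₀/(2π) × 21.90 h = (1.5984/π) × 21.90 = 11.14 h.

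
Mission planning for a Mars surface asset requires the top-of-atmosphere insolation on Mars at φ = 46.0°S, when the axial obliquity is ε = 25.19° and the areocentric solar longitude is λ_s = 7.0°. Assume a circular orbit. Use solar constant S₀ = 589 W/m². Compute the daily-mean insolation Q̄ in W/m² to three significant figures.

sin δ = sin 25.19° × sin 7.0° = 0.05187, so δ = +2.973°.
cos H₀ = −tan(-46.0°) tan(+2.973°) = 0.0538, H₀ = 1.5170 rad.
Bracket: H₀ sin φ sin δ + cos φ cos δ sin H₀ = 1.5170×-0.71934×0.05187 + 0.69466×0.99865×0.99855 = -0.056603 + 0.692716 = 0.636113.
Q̄ = (S₀/π) × [bracket] = (589/π) × 0.636113 = 119.3 W/m².

Q̄ ≈ 119 W/m²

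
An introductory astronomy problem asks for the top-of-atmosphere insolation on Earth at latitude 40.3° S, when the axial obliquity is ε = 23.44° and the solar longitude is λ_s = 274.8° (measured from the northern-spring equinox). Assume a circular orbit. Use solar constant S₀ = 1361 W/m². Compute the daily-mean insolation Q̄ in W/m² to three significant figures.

Q̄ ≈ 498 W/m²

Solar declination: sin δ = sin ε · sin λ_s = sin 23.44° × sin 274.8° = -0.39639, so δ = -23.353°.
cos H₀ = −tan(-40.3°) tan(-23.353°) = -0.3662, H₀ = 1.9457 rad.
Bracket: H₀ sin φ sin δ + cos φ cos δ sin H₀ = 1.9457×-0.64679×-0.39639 + 0.76267×0.91808×0.93055 = 0.498841 + 0.651564 = 1.150405.
Q̄ = (S₀/π) × [bracket] = (1361/π) × 1.150405 = 498.4 W/m².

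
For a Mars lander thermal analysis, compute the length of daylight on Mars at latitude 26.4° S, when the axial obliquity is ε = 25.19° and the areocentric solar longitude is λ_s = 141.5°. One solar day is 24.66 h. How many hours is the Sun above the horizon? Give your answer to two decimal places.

sin δ = sin 25.19° × sin 141.5° = 0.26496, so δ = +15.364°.
cos H₀ = −tan φ · tan δ = −tan(-26.4°) × tan(+15.364°) = 0.1364, so H₀ = 1.4340 rad = 82.16°.
Daylight = 2H₀/(2π) × 24.66 h = (1.4340/π) × 24.66 = 11.26 h.

11.26 h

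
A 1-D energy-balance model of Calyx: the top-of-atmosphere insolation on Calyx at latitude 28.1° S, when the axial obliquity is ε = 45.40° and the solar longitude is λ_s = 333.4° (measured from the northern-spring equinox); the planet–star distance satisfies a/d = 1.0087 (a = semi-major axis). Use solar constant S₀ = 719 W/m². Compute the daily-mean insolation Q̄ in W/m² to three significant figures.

Solar declination: sin δ = sin ε · sin λ_s = sin 45.40° × sin 333.4° = -0.31882, so δ = -18.591°.
cos H₀ = −tan(-28.1°) tan(-18.591°) = -0.1796, H₀ = 1.7514 rad.
Bracket: H₀ sin φ sin δ + cos φ cos δ sin H₀ = 1.7514×-0.47101×-0.31882 + 0.88213×0.94782×0.98374 = 0.263003 + 0.822505 = 1.085508.
Inverse-square distance factor (a/d)² = 1.0087² = 1.017476.
Q̄ = (S₀/π) × 1.017476 × [bracket] = (719/π) × 1.017476 × 1.085508 = 252.8 W/m².

Q̄ ≈ 253 W/m²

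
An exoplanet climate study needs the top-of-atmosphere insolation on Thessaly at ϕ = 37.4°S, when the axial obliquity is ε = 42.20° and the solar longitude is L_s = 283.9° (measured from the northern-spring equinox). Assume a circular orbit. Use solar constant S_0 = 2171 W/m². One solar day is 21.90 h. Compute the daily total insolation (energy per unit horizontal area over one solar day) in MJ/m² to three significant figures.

Solar declination: sin δ = sin ε · sin L_s = sin 42.20° × sin 283.9° = -0.65205, so δ = -40.696°.
cos h₀ = −tan(-37.4°) tan(-40.696°) = -0.6575, h₀ = 2.2883 rad.
Bracket: h₀ sin ϕ sin δ + cos ϕ cos δ sin h₀ = 2.2883×-0.60738×-0.65205 + 0.79441×0.75818×0.75342 = 0.906263 + 0.453789 = 1.360052.
Q̄ = (S_0/π) × [bracket] = (2171/π) × 1.360052 = 939.86 W/m².
Daily total = Q̄ × 21.90 h × 3600 s/h = 939.86 × 21.90 × 3600 / 10⁶ = 74.10 MJ/m².

74.1 MJ/m²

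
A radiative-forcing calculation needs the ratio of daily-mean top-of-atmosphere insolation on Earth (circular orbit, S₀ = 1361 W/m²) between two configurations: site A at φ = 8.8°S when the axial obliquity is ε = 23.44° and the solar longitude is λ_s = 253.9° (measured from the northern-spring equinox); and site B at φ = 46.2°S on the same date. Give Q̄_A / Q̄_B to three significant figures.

Q̄_A / Q̄_B ≈ 0.888

— Configuration A (φ=-8.8°):
Solar declination: sin δ = sin ε · sin λ_s = sin 23.44° × sin 253.9° = -0.38219, so δ = -22.469°.
cos H₀ = −tan(-8.8°) tan(-22.469°) = -0.0640, H₀ = 1.6349 rad.
Bracket: H₀ sin φ sin δ + cos φ cos δ sin H₀ = 1.6349×-0.15299×-0.38219 + 0.98823×0.92409×0.99795 = 0.095595 + 0.911341 = 1.006936.
Q̄ = (S₀/π) × [bracket] = (1361/π) × 1.006936 = 436.22 W/m².
— Configuration B (φ=-46.2°):
cos H₀ = −tan(-46.2°) tan(-22.469°) = -0.4313, H₀ = 2.0167 rad.
Bracket: H₀ sin φ sin δ + cos φ cos δ sin H₀ = 2.0167×-0.72176×-0.38219 + 0.69214×0.92409×0.90222 = 0.556306 + 0.577060 = 1.133366.
Q̄ = (S₀/π) × [bracket] = (1361/π) × 1.133366 = 491.00 W/m².
Ratio Q̄_A / Q̄_B = 436.22 / 491.00 = 0.8884.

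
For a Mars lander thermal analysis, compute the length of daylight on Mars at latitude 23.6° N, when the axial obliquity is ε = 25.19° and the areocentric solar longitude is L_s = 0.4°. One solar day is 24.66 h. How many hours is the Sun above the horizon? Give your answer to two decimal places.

12.34 h

sin δ = sin 25.19° × sin 0.4° = 0.00297, so δ = +0.170°.
cos h₀ = −tan ϕ · tan δ = −tan(+23.6°) × tan(+0.170°) = -0.0013, so h₀ = 1.5721 rad = 90.07°.
Daylight = 2h₀/(2π) × 24.66 h = (1.5721/π) × 24.66 = 12.34 h.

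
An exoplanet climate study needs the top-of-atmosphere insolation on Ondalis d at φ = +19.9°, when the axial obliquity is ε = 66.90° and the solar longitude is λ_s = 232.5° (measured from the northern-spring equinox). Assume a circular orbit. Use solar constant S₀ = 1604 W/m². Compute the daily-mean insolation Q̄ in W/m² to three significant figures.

Solar declination: sin δ = sin ε · sin λ_s = sin 66.90° × sin 232.5° = -0.72974, so δ = -46.865°.
cos H₀ = −tan(+19.9°) tan(-46.865°) = 0.3864, H₀ = 1.1741 rad.
Bracket: H₀ sin φ sin δ + cos φ cos δ sin H₀ = 1.1741×0.34038×-0.72974 + 0.94029×0.68372×0.92235 = -0.291633 + 0.592974 = 0.301341.
Q̄ = (S₀/π) × [bracket] = (1604/π) × 0.301341 = 153.9 W/m².

Q̄ ≈ 154 W/m²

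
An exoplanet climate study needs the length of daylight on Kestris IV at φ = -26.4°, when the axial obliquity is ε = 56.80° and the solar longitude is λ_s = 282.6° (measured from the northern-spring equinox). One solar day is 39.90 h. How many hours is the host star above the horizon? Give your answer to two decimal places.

29.84 h

Solar declination: sin δ = sin ε · sin λ_s = sin 56.80° × sin 282.6° = -0.81661, so δ = -54.747°.
cos H₀ = −tan φ · tan δ = −tan(-26.4°) × tan(-54.747°) = -0.7023, so H₀ = 2.3494 rad = 134.61°.
Daylight = 2H₀/(2π) × 39.90 h = (2.3494/π) × 39.90 = 29.84 h.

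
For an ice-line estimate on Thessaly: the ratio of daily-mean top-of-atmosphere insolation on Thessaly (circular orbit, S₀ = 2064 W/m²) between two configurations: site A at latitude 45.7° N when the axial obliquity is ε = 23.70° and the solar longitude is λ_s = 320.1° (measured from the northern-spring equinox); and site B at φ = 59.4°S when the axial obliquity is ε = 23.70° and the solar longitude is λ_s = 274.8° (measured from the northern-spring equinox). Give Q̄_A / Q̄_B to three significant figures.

— Configuration A (φ=+45.7°):
Solar declination: sin δ = sin ε · sin λ_s = sin 23.70° × sin 320.1° = -0.25783, so δ = -14.941°.
cos H₀ = −tan(+45.7°) tan(-14.941°) = 0.2735, H₀ = 1.2938 rad.
Bracket: H₀ sin φ sin δ + cos φ cos δ sin H₀ = 1.2938×0.71569×-0.25783 + 0.69842×0.96619×0.96189 = -0.238740 + 0.649090 = 0.410350.
Q̄ = (S₀/π) × [bracket] = (2064/π) × 0.410350 = 269.60 W/m².
— Configuration B (φ=-59.4°):
Solar declination: sin δ = sin ε · sin λ_s = sin 23.70° × sin 274.8° = -0.40054, so δ = -23.612°.
cos H₀ = −tan(-59.4°) tan(-23.612°) = -0.7392, H₀ = 2.4026 rad.
Bracket: H₀ sin φ sin δ + cos φ cos δ sin H₀ = 2.4026×-0.86074×-0.40054 + 0.50904×0.91628×0.67354 = 0.828322 + 0.314155 = 1.142477.
Q̄ = (S₀/π) × [bracket] = (2064/π) × 1.142477 = 750.60 W/m².
Ratio Q̄_A / Q̄_B = 269.60 / 750.60 = 0.3592.

Q̄_A / Q̄_B ≈ 0.359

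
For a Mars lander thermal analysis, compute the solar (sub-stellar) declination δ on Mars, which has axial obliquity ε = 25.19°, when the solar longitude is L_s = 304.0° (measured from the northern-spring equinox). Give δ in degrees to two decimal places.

δ = -20.66°

sin δ = sin ε · sin L_s = sin 25.19° × sin 304.0° = -0.352856.
δ = arcsin(-0.352856) = -20.66°.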